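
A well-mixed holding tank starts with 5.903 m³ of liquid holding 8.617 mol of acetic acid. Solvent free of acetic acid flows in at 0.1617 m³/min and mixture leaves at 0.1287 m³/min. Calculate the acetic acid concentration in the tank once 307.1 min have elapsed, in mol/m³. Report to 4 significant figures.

Total volume: dV/dt = Q_in − Q_out = 0.0330000 m³/min, so V(t) = 5.903 + 0.0330000 t and V(307.1) = 16.0373 m³.
Solute balance: dm/dt = 0 − Q_out C = −Q_out m/V(t).
Separate: dm/m = −Q_out dt/V(t) ⇒ ln(m/m₀) = −(Q_out/(Q_in−Q_out)) ln(V/V₀).
m = m₀ (V₀/V)^(Q_out/(Q_in−Q_out)) = 8.617 × (5.903/16.0373)^(3.90000) = 0.174795 mol.
C = m/V = 0.174795/16.0373 = 0.0108993 mol/m³.

0.01090 mol/m³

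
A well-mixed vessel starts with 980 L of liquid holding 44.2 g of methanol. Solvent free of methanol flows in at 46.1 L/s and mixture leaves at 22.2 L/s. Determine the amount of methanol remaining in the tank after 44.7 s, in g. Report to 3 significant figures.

Let m(t) be the amount of methanol. Volume: V(t) = V₀ + (Q_in − Q_out) t = 980 + 23.900 t; V(44.7) = 2048.3 L.
No methanol enters, so dm/dt = −Q_out · (m/V).
Separate: dm/m = −Q_out dt/V(t) ⇒ ln(m/m₀) = −(Q_out/(Q_in−Q_out)) ln(V/V₀).
m = m₀ (V₀/V)^(Q_out/(Q_in−Q_out)) = 44.2 × (980/2048.3)^(0.92887) = 22.285 g.

22.3 g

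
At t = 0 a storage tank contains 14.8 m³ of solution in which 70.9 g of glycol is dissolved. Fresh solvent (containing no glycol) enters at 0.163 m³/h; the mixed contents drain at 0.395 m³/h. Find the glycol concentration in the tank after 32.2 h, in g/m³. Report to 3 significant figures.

Total volume: dV/dt = Q_in − Q_out = -0.23200 m³/h, so V(t) = 14.8 − 0.23200 t and V(32.2) = 7.3296 m³.
Species balance (pure solvent in): dm/dt = −Q_out · m/V(t).
dm/m = −Q_out dt/(V₀ − 0.23200 t); integrating gives ln(m/m₀) = −(Q_out/(Q_in−Q_out)) ln(V/V₀).
m = m₀ (V₀/V)^(Q_out/(Q_in−Q_out)) = 70.9 × (14.8/7.3296)^(-1.7026) = 21.431 g.
C = m/V = 21.431/7.3296 = 2.9239 g/m³.

2.92 g/m³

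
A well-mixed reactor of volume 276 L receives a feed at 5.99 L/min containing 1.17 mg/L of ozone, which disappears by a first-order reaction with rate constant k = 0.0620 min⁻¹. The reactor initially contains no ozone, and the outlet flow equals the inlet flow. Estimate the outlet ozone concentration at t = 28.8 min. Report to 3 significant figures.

Accumulation = in − out − consumed: V dC/dt = Q C_in − Q C − k V C.
dC/dt = (Q/V) C_in − (Q/V + k) C; effective rate a = Q/V + k = 0.021703 + 0.0620 = 0.083703 min⁻¹.
C_ss = Q C_in/(Q + kV) = 0.30336 mg/L; C(t) = C_ss + (C₀ − C_ss) e^(−a t).
C(28.8) = 0.30336 + (-0.30336)·e^(−0.083703·28.8) = 0.30336 + (-0.30336)·0.089758 = 0.27613 mg/L.

0.276 mg/L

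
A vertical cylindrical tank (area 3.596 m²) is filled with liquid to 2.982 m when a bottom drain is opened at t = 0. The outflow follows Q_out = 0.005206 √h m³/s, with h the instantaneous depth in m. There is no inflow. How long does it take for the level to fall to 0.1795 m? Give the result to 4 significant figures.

1800 s

With no inflow, A dh/dt = −0.005206 √h.
Separate and integrate: 2(√h − √h₀) = −(0.005206/A) t.
t = 2A(√h₀ − √h)/0.005206 = 2·3.596·(√2.982 − √0.1795)/0.005206
  = 7.19200 × (1.72685 − 0.423674) / 0.005206 = 1800.31 s.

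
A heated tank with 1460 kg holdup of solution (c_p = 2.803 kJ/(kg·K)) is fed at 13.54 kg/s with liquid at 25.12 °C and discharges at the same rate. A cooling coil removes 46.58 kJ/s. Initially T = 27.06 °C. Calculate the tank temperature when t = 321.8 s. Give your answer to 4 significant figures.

24.05 °C

Unsteady energy balance on the tank contents: M c_p dT/dt = ṁ c_p (T_in − T) − 46.58.
Rearrange: dT/dt = (T_ss − T)/τ with τ = M/ṁ = 107.829 s and T_ss = T_in − Q̇/(ṁ c_p) = 23.8927 °C.
T approaches T_ss exponentially: T(t) = T_ss + (T₀ − T_ss) e^(−t/τ).
T(321.8) = 23.8927 + (3.16732)·e^(−321.8/107.829) = 23.8927 + (3.16732)·0.0505716 = 24.0529 °C.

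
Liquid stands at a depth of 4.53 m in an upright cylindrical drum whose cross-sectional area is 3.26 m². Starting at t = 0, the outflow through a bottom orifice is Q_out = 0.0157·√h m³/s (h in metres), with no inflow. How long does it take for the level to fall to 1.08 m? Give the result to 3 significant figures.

A dh/dt = −Q_out = −0.0157 √h.
This is separable: 2 d(√h)/dt = −0.0157/A, so √h = √h₀ − (0.0157/(2A)) t.
t = 2A(√h₀ − √h)/0.0157 = 2·3.26·(√4.53 − √1.08)/0.0157
  = 6.5200 × (2.1284 − 1.0392) / 0.0157 = 452.31 s.

452 s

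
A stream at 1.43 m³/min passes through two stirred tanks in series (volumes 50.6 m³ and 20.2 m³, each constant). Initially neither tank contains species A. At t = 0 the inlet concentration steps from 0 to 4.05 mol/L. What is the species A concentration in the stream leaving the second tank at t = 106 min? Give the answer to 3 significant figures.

Time constants: τᵢ = Vᵢ/Q for each well-mixed tank.
τ₁ = 50.6/1.43 = 35.385 min; τ₂ = 20.2/1.43 = 14.126 min.
Solving the cascade with C₁(0)=C₂(0)=0 gives C₂(t) = C_in[1 − (τ₁ e^(−t/τ₁) − τ₂ e^(−t/τ₂))/(τ₁ − τ₂)].
At t = 106: e^(−t/τ₁) = 0.050004, e^(−t/τ₂) = 0.00055090.
C₂ = 4.05·[1 − (35.385·0.050004 − 14.126·0.00055090)/(21.259)] = 4.05·0.91714 = 3.7144 mol/L.

3.71 mol/L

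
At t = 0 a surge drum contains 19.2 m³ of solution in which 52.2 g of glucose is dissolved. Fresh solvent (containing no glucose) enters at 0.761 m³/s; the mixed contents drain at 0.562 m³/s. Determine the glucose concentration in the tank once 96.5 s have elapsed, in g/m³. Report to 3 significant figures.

0.192 g/m³

Let m(t) be the amount of glucose. Volume: V(t) = V₀ + (Q_in − Q_out) t = 19.2 + 0.19900 t; V(96.5) = 38.403 m³.
Species balance (pure solvent in): dm/dt = −Q_out · m/V(t).
Separate: dm/m = −Q_out dt/V(t) ⇒ ln(m/m₀) = −(Q_out/(Q_in−Q_out)) ln(V/V₀).
m = m₀ (V₀/V)^(Q_out/(Q_in−Q_out)) = 52.2 × (19.2/38.403)^(2.8241) = 7.3691 g.
C = m/V = 7.3691/38.403 = 0.19189 g/m³.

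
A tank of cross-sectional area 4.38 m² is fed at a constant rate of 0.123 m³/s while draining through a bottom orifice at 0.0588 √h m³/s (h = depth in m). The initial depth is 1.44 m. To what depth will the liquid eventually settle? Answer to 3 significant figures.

4.38 m

Mass balance (ρ constant): A dh/dt = Q_in − 0.0588 √h. At steady state dh/dt = 0:
Q_in = 0.0588 √h_ss ⇒ √h_ss = 0.123/0.0588 = 2.0918.
h_ss = 2.0918² = 4.3758 m. (Since h₀ = 1.44 m < h_ss, the level will rise toward this value.)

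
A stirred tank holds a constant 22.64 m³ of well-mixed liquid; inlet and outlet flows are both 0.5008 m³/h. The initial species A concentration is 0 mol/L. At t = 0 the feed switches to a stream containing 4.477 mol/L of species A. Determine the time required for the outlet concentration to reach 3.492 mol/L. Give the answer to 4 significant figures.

68.45 h

Mass balance on the solute (V constant): V dC/dt = Q(C_in − C), so τ = V/Q = 45.2077 h.
C(t) = C_in + (C₀ − C_in) e^(−t/τ). Set C = 3.492 and solve for t:
e^(−t/τ) = (C − C_in)/(C₀ − C_in) = (3.492 − 4.477)/(0 − 4.477) = 0.220013
t = −τ ln(…) = 45.2077 × 1.51407 = 68.4474 h.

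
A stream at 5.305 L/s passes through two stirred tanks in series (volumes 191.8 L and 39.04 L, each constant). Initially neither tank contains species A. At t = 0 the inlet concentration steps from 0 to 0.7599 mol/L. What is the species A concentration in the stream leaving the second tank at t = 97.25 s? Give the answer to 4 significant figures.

Time constants: τᵢ = Vᵢ/Q for each well-mixed tank.
τ₁ = 191.8/5.305 = 36.1546 s; τ₂ = 39.04/5.305 = 7.35910 s.
Solving the cascade with C₁(0)=C₂(0)=0 gives C₂(t) = C_in[1 − (τ₁ e^(−t/τ₁) − τ₂ e^(−t/τ₂))/(τ₁ − τ₂)].
At t = 97.25: e^(−t/τ₁) = 0.0678918, e^(−t/τ₂) = 1.82316e-06.
C₂ = 0.7599·[1 − (36.1546·0.0678918 − 7.35910·1.82316e-06)/(28.7955)] = 0.7599·0.914758 = 0.695125 mol/L.

0.6951 mol/L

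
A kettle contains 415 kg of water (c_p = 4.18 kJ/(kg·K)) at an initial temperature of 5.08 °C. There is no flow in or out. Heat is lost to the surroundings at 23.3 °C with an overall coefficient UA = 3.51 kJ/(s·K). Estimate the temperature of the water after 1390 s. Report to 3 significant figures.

22.2 °C

First-law balance (no shaft work): M c_p dT/dt = −UA(T − T_amb).
dT/dt = (T_ss − T)/τ with T_ss = T_amb = 23.300 °C, τ = M c_p/UA = 415·4.18/3.51 = 494.22 s.
Solution: T(t) = T_ss + (T₀ − T_ss) e^(−t/τ).
T(1390) = 23.300 + (-18.220)·0.060053 = 22.206 °C.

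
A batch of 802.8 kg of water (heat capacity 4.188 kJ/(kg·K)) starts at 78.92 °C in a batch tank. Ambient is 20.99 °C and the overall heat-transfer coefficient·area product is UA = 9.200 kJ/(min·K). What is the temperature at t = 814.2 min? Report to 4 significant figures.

Lumped-capacitance energy balance: M c_p dT/dt = UA(T_amb − T).
dT/dt = (T_ss − T)/τ with T_ss = T_amb = 20.9900 °C, τ = M c_p/UA = 802.8·4.188/9.200 = 365.449 min.
Solution: T(t) = T_ss + (T₀ − T_ss) e^(−t/τ).
T(814.2) = 20.9900 + (57.9300)·0.107749 = 27.2319 °C.

27.23 °C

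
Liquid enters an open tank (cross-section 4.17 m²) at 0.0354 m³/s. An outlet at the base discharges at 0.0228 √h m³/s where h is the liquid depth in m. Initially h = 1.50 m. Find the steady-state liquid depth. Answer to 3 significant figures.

A dh/dt = Q_in − 0.0228 √h. Steady state requires inflow = outflow:
Q_in = 0.0228 √h_ss ⇒ √h_ss = 0.0354/0.0228 = 1.5526.
h_ss = 1.5526² = 2.4107 m. (Since h₀ = 1.50 m < h_ss, the level will rise toward this value.)

2.41 m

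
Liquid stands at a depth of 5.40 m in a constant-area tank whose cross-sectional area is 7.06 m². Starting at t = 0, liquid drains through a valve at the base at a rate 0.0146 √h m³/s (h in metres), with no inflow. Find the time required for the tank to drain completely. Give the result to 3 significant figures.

2250 s

A dh/dt = −Q_out = −0.0146 √h.
∫ h^(−1/2) dh = −(0.0146/A) ∫ dt, giving 2√h = 2√h₀ − (0.0146/A) t.
Set h = 0: 2√h₀ = (0.0146/A) t_empty ⇒ t_empty = 2A√h₀/0.0146.
t_empty = 2·7.06·√5.40/0.0146 = 14.120·2.3238/0.0146 = 2247.4 s.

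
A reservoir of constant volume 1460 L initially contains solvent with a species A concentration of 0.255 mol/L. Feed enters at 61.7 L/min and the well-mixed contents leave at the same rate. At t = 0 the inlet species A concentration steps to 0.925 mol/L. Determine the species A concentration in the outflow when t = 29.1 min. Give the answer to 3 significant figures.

0.729 mol/L

Accumulation = in − out for the solute gives V dC/dt = Q(C_in − C).
Time constant τ = V/Q = 1460/61.7 = 23.663 min.
This is linear first-order; C(t) = C_in + (C₀ − C_in) e^(−t/τ).
C(29.1) = 0.925 + (0.255 − 0.925)·e^(−29.1/23.663) = 0.925 + (-0.67000)·0.29236 = 0.72912 mol/L.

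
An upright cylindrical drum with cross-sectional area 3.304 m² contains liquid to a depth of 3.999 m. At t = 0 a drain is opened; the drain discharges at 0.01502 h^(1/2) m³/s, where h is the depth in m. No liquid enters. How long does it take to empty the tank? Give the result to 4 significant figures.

With no inflow, A dh/dt = −0.01502 √h.
∫ h^(−1/2) dh = −(0.01502/A) ∫ dt, giving 2√h = 2√h₀ − (0.01502/A) t.
Tank is empty when √h = 0: t_empty = 2A√h₀/0.01502.
t_empty = 2·3.304·√3.999/0.01502 = 6.60800·1.99975/0.01502 = 879.783 s.

879.8 s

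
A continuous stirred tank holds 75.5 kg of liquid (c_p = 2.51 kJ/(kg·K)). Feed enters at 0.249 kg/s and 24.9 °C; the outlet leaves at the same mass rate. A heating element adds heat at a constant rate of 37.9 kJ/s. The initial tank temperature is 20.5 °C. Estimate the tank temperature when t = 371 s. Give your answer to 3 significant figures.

66.4 °C

M c_p dT/dt = ṁ c_p (T_in − T) + Q̇.
Rearrange: dT/dt = (T_ss − T)/τ with τ = M/ṁ = 303.21 s and T_ss = T_in + Q̇/(ṁ c_p) = 85.541 °C.
Solution: T(t) = T_ss + (T₀ − T_ss) e^(−t/τ).
T(371) = 85.541 + (-65.041)·e^(−371/303.21) = 85.541 + (-65.041)·0.29418 = 66.407 °C.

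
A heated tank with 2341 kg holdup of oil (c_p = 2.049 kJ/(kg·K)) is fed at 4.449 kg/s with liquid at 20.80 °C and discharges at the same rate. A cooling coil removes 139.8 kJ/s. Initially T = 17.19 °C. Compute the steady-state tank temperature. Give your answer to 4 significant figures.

Unsteady energy balance on the tank contents: M c_p dT/dt = ṁ c_p (T_in − T) − 139.8.
At steady state dT/dt = 0 ⇒ T_ss = T_in − Q̇/(ṁ c_p) = 20.80 − 139.8/(4.449·2.049) = 5.46433 °C.

5.464 °C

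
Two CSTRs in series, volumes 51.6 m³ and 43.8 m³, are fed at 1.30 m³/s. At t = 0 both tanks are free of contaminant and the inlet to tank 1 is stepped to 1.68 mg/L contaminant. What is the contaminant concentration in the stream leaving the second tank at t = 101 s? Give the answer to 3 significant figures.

Species balance on tank i: dCᵢ/dt = (Cᵢ₋₁ − Cᵢ)/τᵢ with τᵢ = Vᵢ/Q.
τ₁ = 51.6/1.30 = 39.692 s; τ₂ = 43.8/1.30 = 33.692 s.
Solving the cascade with C₁(0)=C₂(0)=0 gives C₂(t) = C_in[1 − (τ₁ e^(−t/τ₁) − τ₂ e^(−t/τ₂))/(τ₁ − τ₂)].
At t = 101: e^(−t/τ₁) = 0.078507, e^(−t/τ₂) = 0.049901.
C₂ = 1.68·[1 − (39.692·0.078507 − 33.692·0.049901)/(6.0000)] = 1.68·0.76086 = 1.2782 mg/L.

1.28 mg/L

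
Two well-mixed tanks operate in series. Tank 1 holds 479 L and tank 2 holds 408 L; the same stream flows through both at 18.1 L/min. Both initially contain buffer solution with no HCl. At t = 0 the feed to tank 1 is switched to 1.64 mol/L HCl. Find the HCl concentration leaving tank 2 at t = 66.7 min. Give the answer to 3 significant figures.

1.24 mol/L

Each tank obeys Vᵢ dCᵢ/dt = Q(Cᵢ₋₁ − Cᵢ), so τᵢ = Vᵢ/Q.
τ₁ = 479/18.1 = 26.464 min; τ₂ = 408/18.1 = 22.541 min.
Solving the cascade with C₁(0)=C₂(0)=0 gives C₂(t) = C_in[1 − (τ₁ e^(−t/τ₁) − τ₂ e^(−t/τ₂))/(τ₁ − τ₂)].
At t = 66.7: e^(−t/τ₁) = 0.080428, e^(−t/τ₂) = 0.051871.
C₂ = 1.64·[1 − (26.464·0.080428 − 22.541·0.051871)/(3.9227)] = 1.64·0.75547 = 1.2390 mol/L.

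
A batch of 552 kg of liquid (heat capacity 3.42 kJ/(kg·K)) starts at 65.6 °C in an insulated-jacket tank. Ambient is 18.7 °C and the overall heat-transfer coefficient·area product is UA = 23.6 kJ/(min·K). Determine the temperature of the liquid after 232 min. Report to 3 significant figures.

First-law balance (no shaft work): M c_p dT/dt = −UA(T − T_amb).
dT/dt = (T_ss − T)/τ with T_ss = T_amb = 18.700 °C, τ = M c_p/UA = 552·3.42/23.6 = 79.993 min.
This is linear first-order; T(t) = T_ss + (T₀ − T_ss) e^(−t/τ).
T(232) = 18.700 + (46.900)·0.055010 = 21.280 °C.

21.3 °C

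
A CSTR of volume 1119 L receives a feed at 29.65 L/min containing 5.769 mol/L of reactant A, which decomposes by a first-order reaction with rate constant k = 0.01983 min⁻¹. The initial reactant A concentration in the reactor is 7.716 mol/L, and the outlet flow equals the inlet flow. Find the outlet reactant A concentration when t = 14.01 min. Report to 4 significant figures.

Species balance: V dC/dt = Q C_in − Q C − k V C.
This is linear with rate a = Q/V + k = 0.0463269 min⁻¹.
C_ss = Q C_in/(Q + kV) = 3.29961 mol/L; C(t) = C_ss + (C₀ − C_ss) e^(−a t).
C(14.01) = 3.29961 + (4.41639)·e^(−0.0463269·14.01) = 3.29961 + (4.41639)·0.522547 = 5.60738 mol/L.

5.607 mol/L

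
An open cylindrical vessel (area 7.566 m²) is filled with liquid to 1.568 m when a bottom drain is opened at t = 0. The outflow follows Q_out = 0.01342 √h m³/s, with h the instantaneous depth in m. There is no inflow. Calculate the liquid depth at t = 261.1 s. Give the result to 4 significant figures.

1.042 m

A dh/dt = −Q_out = −0.01342 √h.
∫ h^(−1/2) dh = −(0.01342/A) ∫ dt, giving 2√h = 2√h₀ − (0.01342/A) t.
√h = √1.568 − 0.01342·261.1/(2·7.566) = 1.25220 − 0.231560 = 1.02064.
h = 1.02064² = 1.04170 m.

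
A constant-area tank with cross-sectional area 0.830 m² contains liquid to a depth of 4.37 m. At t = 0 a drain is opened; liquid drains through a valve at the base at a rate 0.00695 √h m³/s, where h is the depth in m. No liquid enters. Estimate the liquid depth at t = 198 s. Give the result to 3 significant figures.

1.59 m

Mass balance (ρ constant): A dh/dt = −0.00695 √h.
This is separable: 2 d(√h)/dt = −0.00695/A, so √h = √h₀ − (0.00695/(2A)) t.
√h = √4.37 − 0.00695·198/(2·0.830) = 2.0905 − 0.82898 = 1.2615.
h = 1.2615² = 1.5913 m.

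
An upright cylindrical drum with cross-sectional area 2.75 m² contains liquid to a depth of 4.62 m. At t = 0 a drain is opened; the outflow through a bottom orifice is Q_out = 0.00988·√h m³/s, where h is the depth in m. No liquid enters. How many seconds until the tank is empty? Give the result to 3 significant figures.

A dh/dt = −Q_out = −0.00988 √h.
This is separable: 2 d(√h)/dt = −0.00988/A, so √h = √h₀ − (0.00988/(2A)) t.
Set h = 0: 2√h₀ = (0.00988/A) t_empty ⇒ t_empty = 2A√h₀/0.00988.
t_empty = 2·2.75·√4.62/0.00988 = 5.5000·2.1494/0.00988 = 1196.5 s.

1200 s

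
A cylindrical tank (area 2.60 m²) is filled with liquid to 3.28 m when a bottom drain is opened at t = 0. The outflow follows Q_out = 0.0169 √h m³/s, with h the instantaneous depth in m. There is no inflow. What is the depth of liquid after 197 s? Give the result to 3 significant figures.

1.37 m

A dh/dt = −Q_out = −0.0169 √h.
This is separable: 2 d(√h)/dt = −0.0169/A, so √h = √h₀ − (0.0169/(2A)) t.
√h = √3.28 − 0.0169·197/(2·2.60) = 1.8111 − 0.64025 = 1.1708.
h = 1.1708² = 1.3708 m.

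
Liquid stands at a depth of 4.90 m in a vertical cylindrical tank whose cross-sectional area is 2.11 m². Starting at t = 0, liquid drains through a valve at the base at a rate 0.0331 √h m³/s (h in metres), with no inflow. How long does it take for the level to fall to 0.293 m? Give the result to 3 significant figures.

213 s

Unsteady balance on liquid volume: A dh/dt = −0.0331 √h.
∫ h^(−1/2) dh = −(0.0331/A) ∫ dt, giving 2√h = 2√h₀ − (0.0331/A) t.
t = 2A(√h₀ − √h)/0.0331 = 2·2.11·(√4.90 − √0.293)/0.0331
  = 4.2200 × (2.2136 − 0.54129) / 0.0331 = 213.21 s.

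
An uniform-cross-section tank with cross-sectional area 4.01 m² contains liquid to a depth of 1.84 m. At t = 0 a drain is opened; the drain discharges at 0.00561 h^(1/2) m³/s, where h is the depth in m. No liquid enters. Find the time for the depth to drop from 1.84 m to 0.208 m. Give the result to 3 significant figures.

A dh/dt = −Q_out = −0.00561 √h.
Separate and integrate: 2(√h − √h₀) = −(0.00561/A) t.
t = 2A(√h₀ − √h)/0.00561 = 2·4.01·(√1.84 − √0.208)/0.00561
  = 8.0200 × (1.3565 − 0.45607) / 0.00561 = 1287.2 s.

1290 s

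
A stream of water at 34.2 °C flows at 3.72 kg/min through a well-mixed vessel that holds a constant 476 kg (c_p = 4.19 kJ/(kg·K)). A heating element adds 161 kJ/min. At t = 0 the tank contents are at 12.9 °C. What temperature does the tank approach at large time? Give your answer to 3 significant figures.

M c_p dT/dt = ṁ c_p (T_in − T) + Q̇.
At steady state dT/dt = 0 ⇒ T_ss = T_in + Q̇/(ṁ c_p) = 34.2 + 161/(3.72·4.19) = 44.529 °C.

44.5 °C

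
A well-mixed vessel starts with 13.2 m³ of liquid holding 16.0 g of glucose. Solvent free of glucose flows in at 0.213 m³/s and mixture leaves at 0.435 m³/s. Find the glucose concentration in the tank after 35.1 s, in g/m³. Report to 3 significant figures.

Total volume: dV/dt = Q_in − Q_out = -0.22200 m³/s, so V(t) = 13.2 − 0.22200 t and V(35.1) = 5.4078 m³.
No glucose enters, so dm/dt = −Q_out · (m/V).
Separate: dm/m = −Q_out dt/V(t) ⇒ ln(m/m₀) = −(Q_out/(Q_in−Q_out)) ln(V/V₀).
m = m₀ (V₀/V)^(Q_out/(Q_in−Q_out)) = 16.0 × (13.2/5.4078)^(-1.9595) = 2.7844 g.
C = m/V = 2.7844/5.4078 = 0.51488 g/m³.

0.515 g/m³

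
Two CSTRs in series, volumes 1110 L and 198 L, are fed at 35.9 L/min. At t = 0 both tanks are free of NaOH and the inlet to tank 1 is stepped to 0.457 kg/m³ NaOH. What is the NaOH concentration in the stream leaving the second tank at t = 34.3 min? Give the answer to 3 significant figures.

Time constants: τᵢ = Vᵢ/Q for each well-mixed tank.
τ₁ = 1110/35.9 = 30.919 min; τ₂ = 198/35.9 = 5.5153 min.
Solving the cascade with C₁(0)=C₂(0)=0 gives C₂(t) = C_in[1 − (τ₁ e^(−t/τ₁) − τ₂ e^(−t/τ₂))/(τ₁ − τ₂)].
At t = 34.3: e^(−t/τ₁) = 0.32978, e^(−t/τ₂) = 0.0019912.
C₂ = 0.457·[1 − (30.919·0.32978 − 5.5153·0.0019912)/(25.404)] = 0.457·0.59906 = 0.27377 kg/m³.

0.274 kg/m³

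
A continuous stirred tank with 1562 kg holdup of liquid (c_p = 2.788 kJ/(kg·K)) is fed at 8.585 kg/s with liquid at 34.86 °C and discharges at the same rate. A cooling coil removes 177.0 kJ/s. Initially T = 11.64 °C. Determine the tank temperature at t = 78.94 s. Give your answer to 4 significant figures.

17.21 °C

Energy balance: M c_p dT/dt = ṁ c_p (T_in − T) − 177.0.
Rearrange: dT/dt = (T_ss − T)/τ with τ = M/ṁ = 181.945 s and T_ss = T_in − Q̇/(ṁ c_p) = 27.4650 °C.
Solution: T(t) = T_ss + (T₀ − T_ss) e^(−t/τ).
T(78.94) = 27.4650 + (-15.8250)·e^(−78.94/181.945) = 27.4650 + (-15.8250)·0.647999 = 17.2104 °C.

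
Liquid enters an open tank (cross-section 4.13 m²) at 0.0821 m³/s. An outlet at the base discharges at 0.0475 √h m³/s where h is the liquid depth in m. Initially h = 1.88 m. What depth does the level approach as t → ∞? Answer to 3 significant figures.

2.99 m

A dh/dt = Q_in − 0.0475 √h. Steady state requires inflow = outflow:
Q_in = 0.0475 √h_ss ⇒ √h_ss = 0.0821/0.0475 = 1.7284.
h_ss = 1.7284² = 2.9874 m. (Since h₀ = 1.88 m < h_ss, the level will rise toward this value.)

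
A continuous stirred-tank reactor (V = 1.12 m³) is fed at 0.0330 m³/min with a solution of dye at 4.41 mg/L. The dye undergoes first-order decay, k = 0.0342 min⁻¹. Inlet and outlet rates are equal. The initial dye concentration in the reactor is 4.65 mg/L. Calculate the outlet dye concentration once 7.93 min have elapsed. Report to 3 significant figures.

3.62 mg/L

Accumulation = in − out − consumed: V dC/dt = Q C_in − Q C − k V C.
dC/dt = (Q/V) C_in − (Q/V + k) C; effective rate a = Q/V + k = 0.029464 + 0.0342 = 0.063664 min⁻¹.
C_ss = Q C_in/(Q + kV) = 2.0410 mg/L; C(t) = C_ss + (C₀ − C_ss) e^(−a t).
C(7.93) = 2.0410 + (2.6090)·e^(−0.063664·7.93) = 2.0410 + (2.6090)·0.60359 = 3.6158 mg/L.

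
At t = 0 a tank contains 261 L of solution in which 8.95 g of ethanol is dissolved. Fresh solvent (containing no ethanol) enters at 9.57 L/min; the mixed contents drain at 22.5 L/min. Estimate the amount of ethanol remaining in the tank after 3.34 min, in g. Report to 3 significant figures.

6.53 g

Total volume: dV/dt = Q_in − Q_out = -12.930 L/min, so V(t) = 261 − 12.930 t and V(3.34) = 217.81 L.
Solute balance: dm/dt = 0 − Q_out C = −Q_out m/V(t).
Separate: dm/m = −Q_out dt/V(t) ⇒ ln(m/m₀) = −(Q_out/(Q_in−Q_out)) ln(V/V₀).
m = m₀ (V₀/V)^(Q_out/(Q_in−Q_out)) = 8.95 × (261/217.81)^(-1.7401) = 6.5332 g.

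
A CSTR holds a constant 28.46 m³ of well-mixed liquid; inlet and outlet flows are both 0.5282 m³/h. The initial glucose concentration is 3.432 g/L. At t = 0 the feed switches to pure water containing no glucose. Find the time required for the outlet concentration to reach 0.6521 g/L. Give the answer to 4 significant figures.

89.48 h

Species balance: V dC/dt = Q(C_in − C) ⇒ τ = V/Q = 53.8811 h.
C(t) = C_in + (C₀ − C_in) e^(−t/τ). Set C = 0.6521 and solve for t:
e^(−t/τ) = (C − C_in)/(C₀ − C_in) = (0.6521 − 0)/(3.432 − 0) = 0.190006
t = −τ ln(…) = 53.8811 × 1.66070 = 89.4804 h.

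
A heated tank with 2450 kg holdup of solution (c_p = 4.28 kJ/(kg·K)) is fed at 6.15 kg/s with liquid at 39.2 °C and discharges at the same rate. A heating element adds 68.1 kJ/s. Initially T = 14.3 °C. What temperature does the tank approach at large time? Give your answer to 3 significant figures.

Energy balance: M c_p dT/dt = ṁ c_p (T_in − T) + 68.1.
At steady state dT/dt = 0 ⇒ T_ss = T_in + Q̇/(ṁ c_p) = 39.2 + 68.1/(6.15·4.28) = 41.787 °C.

41.8 °C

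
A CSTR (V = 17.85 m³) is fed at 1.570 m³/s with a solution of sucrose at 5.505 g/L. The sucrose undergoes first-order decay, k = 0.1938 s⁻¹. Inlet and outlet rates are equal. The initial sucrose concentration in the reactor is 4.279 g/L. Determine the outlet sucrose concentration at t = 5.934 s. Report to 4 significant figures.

V dC/dt = Q(C_in − C) − k V C.
This is linear with rate a = Q/V + k = 0.281755 s⁻¹.
C_ss = Q C_in/(Q + kV) = 1.71849 g/L; C(t) = C_ss + (C₀ − C_ss) e^(−a t).
C(5.934) = 1.71849 + (2.56051)·e^(−0.281755·5.934) = 1.71849 + (2.56051)·0.187883 = 2.19957 g/L.

2.200 g/L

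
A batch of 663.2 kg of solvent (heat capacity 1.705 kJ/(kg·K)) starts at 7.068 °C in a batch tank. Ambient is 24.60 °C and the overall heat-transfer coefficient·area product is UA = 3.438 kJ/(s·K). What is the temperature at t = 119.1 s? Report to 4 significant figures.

12.39 °C

M c_p dT/dt = −UA(T − T_amb).
dT/dt = (T_ss − T)/τ with T_ss = T_amb = 24.6000 °C, τ = M c_p/UA = 663.2·1.705/3.438 = 328.899 s.
This is linear first-order; T(t) = T_ss + (T₀ − T_ss) e^(−t/τ).
T(119.1) = 24.6000 + (-17.5320)·0.696201 = 12.3942 °C.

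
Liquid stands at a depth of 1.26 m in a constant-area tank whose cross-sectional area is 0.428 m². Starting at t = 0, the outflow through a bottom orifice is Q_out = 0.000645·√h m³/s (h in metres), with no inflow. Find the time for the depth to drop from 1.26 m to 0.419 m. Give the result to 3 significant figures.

Unsteady balance on liquid volume: A dh/dt = −0.000645 √h.
This is separable: 2 d(√h)/dt = −0.000645/A, so √h = √h₀ − (0.000645/(2A)) t.
t = 2A(√h₀ − √h)/0.000645 = 2·0.428·(√1.26 − √0.419)/0.000645
  = 0.85600 × (1.1225 − 0.64730) / 0.000645 = 630.65 s.

631 s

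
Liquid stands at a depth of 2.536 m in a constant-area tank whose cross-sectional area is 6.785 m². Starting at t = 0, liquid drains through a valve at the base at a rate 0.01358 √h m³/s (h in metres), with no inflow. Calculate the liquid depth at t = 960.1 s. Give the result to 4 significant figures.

With no inflow, A dh/dt = −0.01358 √h.
This is separable: 2 d(√h)/dt = −0.01358/A, so √h = √h₀ − (0.01358/(2A)) t.
√h = √2.536 − 0.01358·960.1/(2·6.785) = 1.59248 − 0.960808 = 0.631675.
h = 0.631675² = 0.399013 m.

0.3990 m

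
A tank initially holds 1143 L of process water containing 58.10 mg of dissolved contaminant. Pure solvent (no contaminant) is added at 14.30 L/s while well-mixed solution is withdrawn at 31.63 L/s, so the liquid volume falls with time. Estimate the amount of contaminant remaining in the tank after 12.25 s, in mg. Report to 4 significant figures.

39.93 mg

Total volume: dV/dt = Q_in − Q_out = -17.3300 L/s, so V(t) = 1143 − 17.3300 t and V(12.25) = 930.707 L.
Species balance (pure solvent in): dm/dt = −Q_out · m/V(t).
Separate: dm/m = −Q_out dt/V(t) ⇒ ln(m/m₀) = −(Q_out/(Q_in−Q_out)) ln(V/V₀).
m = m₀ (V₀/V)^(Q_out/(Q_in−Q_out)) = 58.10 × (1143/930.707)^(-1.82516) = 39.9311 mg.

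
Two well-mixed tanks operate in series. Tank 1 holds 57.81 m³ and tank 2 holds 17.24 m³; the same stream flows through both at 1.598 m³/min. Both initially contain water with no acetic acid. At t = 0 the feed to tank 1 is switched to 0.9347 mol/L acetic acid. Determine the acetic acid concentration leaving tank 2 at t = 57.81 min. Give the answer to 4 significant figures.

0.6671 mol/L

Species balance on tank i: dCᵢ/dt = (Cᵢ₋₁ − Cᵢ)/τᵢ with τᵢ = Vᵢ/Q.
τ₁ = 57.81/1.598 = 36.1765 min; τ₂ = 17.24/1.598 = 10.7885 min.
Solving the cascade with C₁(0)=C₂(0)=0 gives C₂(t) = C_in[1 − (τ₁ e^(−t/τ₁) − τ₂ e^(−t/τ₂))/(τ₁ − τ₂)].
At t = 57.81: e^(−t/τ₁) = 0.202301, e^(−t/τ₂) = 0.00470801.
C₂ = 0.9347·[1 − (36.1765·0.202301 − 10.7885·0.00470801)/(25.3880)] = 0.9347·0.713733 = 0.667127 mol/L.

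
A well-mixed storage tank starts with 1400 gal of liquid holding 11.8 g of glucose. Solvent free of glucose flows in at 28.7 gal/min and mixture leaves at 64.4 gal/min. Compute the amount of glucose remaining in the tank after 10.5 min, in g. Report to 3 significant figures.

6.73 g

Total volume: dV/dt = Q_in − Q_out = -35.700 gal/min, so V(t) = 1400 − 35.700 t and V(10.5) = 1025.2 gal.
Species balance (pure solvent in): dm/dt = −Q_out · m/V(t).
Separate: dm/m = −Q_out dt/V(t) ⇒ ln(m/m₀) = −(Q_out/(Q_in−Q_out)) ln(V/V₀).
m = m₀ (V₀/V)^(Q_out/(Q_in−Q_out)) = 11.8 × (1400/1025.2)^(-1.8039) = 6.7257 g.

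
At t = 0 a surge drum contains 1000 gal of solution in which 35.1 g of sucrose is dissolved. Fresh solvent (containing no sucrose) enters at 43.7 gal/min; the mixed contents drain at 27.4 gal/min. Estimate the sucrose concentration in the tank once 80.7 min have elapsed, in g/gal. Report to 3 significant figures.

Let m(t) be the amount of sucrose. Volume: V(t) = V₀ + (Q_in − Q_out) t = 1000 + 16.300 t; V(80.7) = 2315.4 gal.
Solute balance: dm/dt = 0 − Q_out C = −Q_out m/V(t).
Separate: dm/m = −Q_out dt/V(t) ⇒ ln(m/m₀) = −(Q_out/(Q_in−Q_out)) ln(V/V₀).
m = m₀ (V₀/V)^(Q_out/(Q_in−Q_out)) = 35.1 × (1000/2315.4)^(1.6810) = 8.5580 g.
C = m/V = 8.5580/2315.4 = 0.0036961 g/gal.

0.00370 g/gal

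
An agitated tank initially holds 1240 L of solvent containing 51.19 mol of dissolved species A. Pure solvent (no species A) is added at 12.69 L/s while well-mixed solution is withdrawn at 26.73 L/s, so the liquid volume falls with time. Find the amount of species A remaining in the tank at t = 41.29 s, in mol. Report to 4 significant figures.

Let m(t) be the amount of species A. Volume: V(t) = V₀ + (Q_in − Q_out) t = 1240 − 14.0400 t; V(41.29) = 660.288 L.
No species A enters, so dm/dt = −Q_out · (m/V).
dm/m = −Q_out dt/(V₀ − 14.0400 t); integrating gives ln(m/m₀) = −(Q_out/(Q_in−Q_out)) ln(V/V₀).
m = m₀ (V₀/V)^(Q_out/(Q_in−Q_out)) = 51.19 × (1240/660.288)^(-1.90385) = 15.4215 mol.

15.42 mol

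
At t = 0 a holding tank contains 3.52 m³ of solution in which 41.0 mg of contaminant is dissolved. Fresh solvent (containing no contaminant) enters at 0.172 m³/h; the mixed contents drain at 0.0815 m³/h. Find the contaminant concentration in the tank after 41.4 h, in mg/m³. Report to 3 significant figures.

Total volume: dV/dt = Q_in − Q_out = 0.090500 m³/h, so V(t) = 3.52 + 0.090500 t and V(41.4) = 7.2667 m³.
Species balance (pure solvent in): dm/dt = −Q_out · m/V(t).
Separate: dm/m = −Q_out dt/V(t) ⇒ ln(m/m₀) = −(Q_out/(Q_in−Q_out)) ln(V/V₀).
m = m₀ (V₀/V)^(Q_out/(Q_in−Q_out)) = 41.0 × (3.52/7.2667)^(0.90055) = 21.345 mg.
C = m/V = 21.345/7.2667 = 2.9374 mg/m³.

2.94 mg/m³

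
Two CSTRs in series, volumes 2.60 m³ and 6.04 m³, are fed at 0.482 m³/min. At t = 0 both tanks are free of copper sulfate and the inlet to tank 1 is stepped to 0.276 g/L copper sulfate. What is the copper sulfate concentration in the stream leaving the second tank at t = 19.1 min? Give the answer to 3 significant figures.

Time constants: τᵢ = Vᵢ/Q for each well-mixed tank.
τ₁ = 2.60/0.482 = 5.3942 min; τ₂ = 6.04/0.482 = 12.531 min.
Tank 1: C₁ = C_in(1 − e^(−t/τ₁)). Tank 2 (τ₁ ≠ τ₂): C₂ = C_in[1 − (τ₁ e^(−t/τ₁) − τ₂ e^(−t/τ₂))/(τ₁ − τ₂)].
At t = 19.1: e^(−t/τ₁) = 0.028989, e^(−t/τ₂) = 0.21779.
C₂ = 0.276·[1 − (5.3942·0.028989 − 12.531·0.21779)/(-7.1369)] = 0.276·0.63950 = 0.17650 g/L.

0.177 g/L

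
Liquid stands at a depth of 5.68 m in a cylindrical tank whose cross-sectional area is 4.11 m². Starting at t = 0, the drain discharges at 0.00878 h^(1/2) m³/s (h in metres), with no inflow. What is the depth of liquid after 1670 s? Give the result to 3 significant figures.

With no inflow, A dh/dt = −0.00878 √h.
Separate and integrate: 2(√h − √h₀) = −(0.00878/A) t.
√h = √5.68 − 0.00878·1670/(2·4.11) = 2.3833 − 1.7838 = 0.59950.
h = 0.59950² = 0.35940 m.

0.359 m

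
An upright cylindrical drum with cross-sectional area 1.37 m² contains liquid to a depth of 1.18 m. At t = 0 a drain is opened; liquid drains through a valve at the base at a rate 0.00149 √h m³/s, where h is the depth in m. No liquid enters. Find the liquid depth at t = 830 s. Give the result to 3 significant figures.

With no inflow, A dh/dt = −0.00149 √h.
This is separable: 2 d(√h)/dt = −0.00149/A, so √h = √h₀ − (0.00149/(2A)) t.
√h = √1.18 − 0.00149·830/(2·1.37) = 1.0863 − 0.45135 = 0.63493.
h = 0.63493² = 0.40313 m.

0.403 m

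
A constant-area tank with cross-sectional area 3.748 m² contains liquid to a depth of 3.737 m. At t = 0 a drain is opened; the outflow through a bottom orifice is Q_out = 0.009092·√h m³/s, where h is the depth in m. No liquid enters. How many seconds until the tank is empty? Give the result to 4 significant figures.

With no inflow, A dh/dt = −0.009092 √h.
Separate and integrate: 2(√h − √h₀) = −(0.009092/A) t.
Set h = 0: 2√h₀ = (0.009092/A) t_empty ⇒ t_empty = 2A√h₀/0.009092.
t_empty = 2·3.748·√3.737/0.009092 = 7.49600·1.93313/0.009092 = 1593.79 s.

1594 s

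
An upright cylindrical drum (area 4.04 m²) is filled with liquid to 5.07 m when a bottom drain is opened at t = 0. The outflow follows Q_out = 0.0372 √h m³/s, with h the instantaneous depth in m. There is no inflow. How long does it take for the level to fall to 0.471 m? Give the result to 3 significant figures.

Mass balance (ρ constant): A dh/dt = −0.0372 √h.
∫ h^(−1/2) dh = −(0.0372/A) ∫ dt, giving 2√h = 2√h₀ − (0.0372/A) t.
t = 2A(√h₀ − √h)/0.0372 = 2·4.04·(√5.07 − √0.471)/0.0372
  = 8.0800 × (2.2517 − 0.68629) / 0.0372 = 340.01 s.

340 s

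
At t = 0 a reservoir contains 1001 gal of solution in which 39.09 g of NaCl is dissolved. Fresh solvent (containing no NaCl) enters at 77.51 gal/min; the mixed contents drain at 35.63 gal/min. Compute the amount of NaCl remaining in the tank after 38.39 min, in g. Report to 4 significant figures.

Total volume: dV/dt = Q_in − Q_out = 41.8800 gal/min, so V(t) = 1001 + 41.8800 t and V(38.39) = 2608.77 gal.
No NaCl enters, so dm/dt = −Q_out · (m/V).
Separate: dm/m = −Q_out dt/V(t) ⇒ ln(m/m₀) = −(Q_out/(Q_in−Q_out)) ln(V/V₀).
m = m₀ (V₀/V)^(Q_out/(Q_in−Q_out)) = 39.09 × (1001/2608.77)^(0.850764) = 17.3040 g.

17.30 g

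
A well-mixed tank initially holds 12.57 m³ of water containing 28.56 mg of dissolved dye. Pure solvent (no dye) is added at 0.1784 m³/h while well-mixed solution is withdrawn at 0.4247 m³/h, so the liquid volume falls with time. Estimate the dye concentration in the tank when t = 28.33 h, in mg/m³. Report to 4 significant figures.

1.264 mg/m³

Total volume: dV/dt = Q_in − Q_out = -0.246300 m³/h, so V(t) = 12.57 − 0.246300 t and V(28.33) = 5.59232 m³.
Solute balance: dm/dt = 0 − Q_out C = −Q_out m/V(t).
dm/m = −Q_out dt/(V₀ − 0.246300 t); integrating gives ln(m/m₀) = −(Q_out/(Q_in−Q_out)) ln(V/V₀).
m = m₀ (V₀/V)^(Q_out/(Q_in−Q_out)) = 28.56 × (12.57/5.59232)^(-1.72432) = 7.06709 mg.
C = m/V = 7.06709/5.59232 = 1.26371 mg/m³.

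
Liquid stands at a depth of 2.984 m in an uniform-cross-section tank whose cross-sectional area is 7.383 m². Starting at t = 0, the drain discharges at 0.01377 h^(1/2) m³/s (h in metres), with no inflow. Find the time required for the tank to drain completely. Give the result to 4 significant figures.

Mass balance (ρ constant): A dh/dt = −0.01377 √h.
Separate and integrate: 2(√h − √h₀) = −(0.01377/A) t.
Set h = 0: 2√h₀ = (0.01377/A) t_empty ⇒ t_empty = 2A√h₀/0.01377.
t_empty = 2·7.383·√2.984/0.01377 = 14.7660·1.72743/0.01377 = 1852.37 s.

1852 s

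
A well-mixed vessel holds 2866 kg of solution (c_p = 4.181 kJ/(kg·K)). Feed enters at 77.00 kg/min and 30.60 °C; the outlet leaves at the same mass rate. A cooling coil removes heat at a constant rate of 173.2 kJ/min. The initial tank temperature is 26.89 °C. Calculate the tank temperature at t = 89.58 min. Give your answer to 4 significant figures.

M c_p dT/dt = ṁ c_p (T_in − T) − Q̇.
τ = M/ṁ = 37.2208 min; T_ss = T_in − Q̇/(ṁ c_p) = 30.60 − 173.2/(77.00·4.181) = 30.0620 °C.
Solution: T(t) = T_ss + (T₀ − T_ss) e^(−t/τ).
T(89.58) = 30.0620 + (-3.17201)·e^(−89.58/37.2208) = 30.0620 + (-3.17201)·0.0901104 = 29.7762 °C.

29.78 °C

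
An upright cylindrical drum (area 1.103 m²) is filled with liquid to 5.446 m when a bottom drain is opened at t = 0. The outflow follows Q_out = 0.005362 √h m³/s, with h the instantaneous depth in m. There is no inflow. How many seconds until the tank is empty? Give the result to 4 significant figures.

960.1 s

A dh/dt = −Q_out = −0.005362 √h.
∫ h^(−1/2) dh = −(0.005362/A) ∫ dt, giving 2√h = 2√h₀ − (0.005362/A) t.
Set h = 0: 2√h₀ = (0.005362/A) t_empty ⇒ t_empty = 2A√h₀/0.005362.
t_empty = 2·1.103·√5.446/0.005362 = 2.20600·2.33367/0.005362 = 960.102 s.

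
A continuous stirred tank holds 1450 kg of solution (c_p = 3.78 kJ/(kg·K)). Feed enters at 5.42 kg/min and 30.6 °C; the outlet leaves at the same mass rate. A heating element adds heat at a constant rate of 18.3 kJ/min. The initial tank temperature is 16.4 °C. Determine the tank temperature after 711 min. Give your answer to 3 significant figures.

M c_p dT/dt = ṁ c_p (T_in − T) + Q̇.
τ = M/ṁ = 267.53 min; T_ss = T_in + Q̇/(ṁ c_p) = 30.6 + 18.3/(5.42·3.78) = 31.493 °C.
This is linear first-order; T(t) = T_ss + (T₀ − T_ss) e^(−t/τ).
T(711) = 31.493 + (-15.093)·e^(−711/267.53) = 31.493 + (-15.093)·0.070111 = 30.435 °C.

30.4 °C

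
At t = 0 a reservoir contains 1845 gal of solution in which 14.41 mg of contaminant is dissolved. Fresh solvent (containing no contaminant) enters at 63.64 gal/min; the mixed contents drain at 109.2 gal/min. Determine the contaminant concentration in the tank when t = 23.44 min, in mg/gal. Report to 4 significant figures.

Let m(t) be the amount of contaminant. Volume: V(t) = V₀ + (Q_in − Q_out) t = 1845 − 45.5600 t; V(23.44) = 777.074 gal.
No contaminant enters, so dm/dt = −Q_out · (m/V).
Separate: dm/m = −Q_out dt/V(t) ⇒ ln(m/m₀) = −(Q_out/(Q_in−Q_out)) ln(V/V₀).
m = m₀ (V₀/V)^(Q_out/(Q_in−Q_out)) = 14.41 × (1845/777.074)^(-2.39684) = 1.81371 mg.
C = m/V = 1.81371/777.074 = 0.00233403 mg/gal.

0.002334 mg/gal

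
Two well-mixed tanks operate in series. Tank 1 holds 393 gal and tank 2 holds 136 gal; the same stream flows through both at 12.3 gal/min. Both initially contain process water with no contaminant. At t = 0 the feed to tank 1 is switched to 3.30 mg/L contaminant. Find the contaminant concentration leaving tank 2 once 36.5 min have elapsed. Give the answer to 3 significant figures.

Each tank obeys Vᵢ dCᵢ/dt = Q(Cᵢ₋₁ − Cᵢ), so τᵢ = Vᵢ/Q.
τ₁ = 393/12.3 = 31.951 min; τ₂ = 136/12.3 = 11.057 min.
Tank 1: C₁ = C_in(1 − e^(−t/τ₁)). Tank 2 (τ₁ ≠ τ₂): C₂ = C_in[1 − (τ₁ e^(−t/τ₁) − τ₂ e^(−t/τ₂))/(τ₁ − τ₂)].
At t = 36.5: e^(−t/τ₁) = 0.31906, e^(−t/τ₂) = 0.036843.
C₂ = 3.30·[1 − (31.951·0.31906 − 11.057·0.036843)/(20.894)] = 3.30·0.53159 = 1.7542 mg/L.

1.75 mg/L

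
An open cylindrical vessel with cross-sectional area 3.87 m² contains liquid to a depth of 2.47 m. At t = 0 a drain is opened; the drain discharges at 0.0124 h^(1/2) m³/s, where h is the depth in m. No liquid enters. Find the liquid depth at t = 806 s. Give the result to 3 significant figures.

0.0786 m

Unsteady balance on liquid volume: A dh/dt = −0.0124 √h.
Separate and integrate: 2(√h − √h₀) = −(0.0124/A) t.
√h = √2.47 − 0.0124·806/(2·3.87) = 1.5716 − 1.2913 = 0.28036.
h = 0.28036² = 0.078600 m.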